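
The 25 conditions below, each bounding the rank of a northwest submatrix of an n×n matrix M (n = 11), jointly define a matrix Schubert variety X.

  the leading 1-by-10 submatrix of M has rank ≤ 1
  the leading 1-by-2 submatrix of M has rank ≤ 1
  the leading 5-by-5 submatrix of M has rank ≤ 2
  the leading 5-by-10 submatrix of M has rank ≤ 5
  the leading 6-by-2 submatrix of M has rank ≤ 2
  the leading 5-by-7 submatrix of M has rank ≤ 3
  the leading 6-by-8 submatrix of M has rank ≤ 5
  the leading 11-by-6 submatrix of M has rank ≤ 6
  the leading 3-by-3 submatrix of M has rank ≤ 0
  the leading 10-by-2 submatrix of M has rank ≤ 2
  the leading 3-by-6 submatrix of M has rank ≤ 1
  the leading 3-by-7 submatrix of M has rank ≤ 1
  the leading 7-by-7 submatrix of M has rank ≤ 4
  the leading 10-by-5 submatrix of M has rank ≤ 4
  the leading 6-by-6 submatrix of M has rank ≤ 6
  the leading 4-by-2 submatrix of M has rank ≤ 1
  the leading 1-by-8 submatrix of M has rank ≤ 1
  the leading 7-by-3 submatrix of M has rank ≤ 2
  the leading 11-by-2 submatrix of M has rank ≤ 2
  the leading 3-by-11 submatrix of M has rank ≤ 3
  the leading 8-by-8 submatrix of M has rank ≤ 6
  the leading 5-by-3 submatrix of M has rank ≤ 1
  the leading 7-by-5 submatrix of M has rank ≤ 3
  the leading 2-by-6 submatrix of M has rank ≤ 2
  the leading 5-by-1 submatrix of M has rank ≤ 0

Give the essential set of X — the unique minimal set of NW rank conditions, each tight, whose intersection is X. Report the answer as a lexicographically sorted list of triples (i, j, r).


Computing R[i][j] = min implied NW-rank bound (n=11, 25 conditions):

  0 0 0 1 1 1 1 1 1 1 1
  0 0 0 1 1 1 1 2 2 2 2
  0 0 0 1 1 1 1 2 3 3 3
  0 1 1 2 2 2 2 3 4 4 4
  0 1 1 2 2 3 3 4 5 5 5
  1 2 2 3 3 4 4 5 6 6 6
  1 2 2 3 3 4 4 5 6 7 7
  1 2 3 4 4 5 5 6 7 8 8
  1 2 3 4 4 5 6 7 8 9 9
  1 2 3 4 4 5 6 7 8 9 10
  1 2 3 4 5 6 7 8 9 10 11

giving w = (4, 8, 9, 2, 6, 1, 10, 3, 7, 11, 5) via Δ²R.

Rothe diagram D(w) (24 cells), 9 SE-corners (essential conditions):

[(3, 3, 0), (3, 7, 1), (5, 1, 0), (5, 3, 1), (5, 5, 2), (7, 3, 2), (7, 5, 3), (7, 7, 4), (10, 5, 4)]


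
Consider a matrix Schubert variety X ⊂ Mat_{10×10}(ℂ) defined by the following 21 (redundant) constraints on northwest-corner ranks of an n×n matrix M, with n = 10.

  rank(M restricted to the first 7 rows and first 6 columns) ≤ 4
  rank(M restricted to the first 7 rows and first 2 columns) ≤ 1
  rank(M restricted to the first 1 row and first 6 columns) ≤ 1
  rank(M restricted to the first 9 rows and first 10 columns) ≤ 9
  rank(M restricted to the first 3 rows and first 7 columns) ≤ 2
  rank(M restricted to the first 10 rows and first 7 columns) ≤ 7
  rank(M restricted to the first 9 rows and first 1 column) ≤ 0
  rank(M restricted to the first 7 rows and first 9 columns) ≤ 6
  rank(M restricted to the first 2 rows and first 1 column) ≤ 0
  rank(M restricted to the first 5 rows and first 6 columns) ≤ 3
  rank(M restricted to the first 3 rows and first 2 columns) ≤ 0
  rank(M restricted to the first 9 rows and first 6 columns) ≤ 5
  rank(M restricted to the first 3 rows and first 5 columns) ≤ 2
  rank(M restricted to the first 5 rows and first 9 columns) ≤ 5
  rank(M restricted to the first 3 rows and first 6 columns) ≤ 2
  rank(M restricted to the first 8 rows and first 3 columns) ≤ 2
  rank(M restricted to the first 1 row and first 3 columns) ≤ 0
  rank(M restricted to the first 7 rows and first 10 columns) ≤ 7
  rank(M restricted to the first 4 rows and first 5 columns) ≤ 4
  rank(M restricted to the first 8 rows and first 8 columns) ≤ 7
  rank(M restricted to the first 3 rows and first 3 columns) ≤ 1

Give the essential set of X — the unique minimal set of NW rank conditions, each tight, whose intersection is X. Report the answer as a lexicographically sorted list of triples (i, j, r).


Computing R[i][j] = min implied NW-rank bound (n=10, 21 conditions):

  row 1: 0  0  0  1  1  1  1  1  1  1
  row 2: 0  0  1  2  2  2  2  2  2  2
  row 3: 0  0  1  2  2  2  2  3  3  3
  row 4: 0  1  2  3  3  3  3  4  4  4
  row 5: 0  1  2  3  3  3  4  5  5  5
  row 6: 0  1  2  3  4  4  5  6  6  6
  row 7: 0  1  2  3  4  4  5  6  6  7
  row 8: 0  1  2  3  4  5  6  7  7  8
  row 9: 0  1  2  3  4  5  6  7  8  9
  row 10: 1  2  3  4  5  6  7  8  9  10

second differences of R give the permutation w = (4, 3, 8, 2, 7, 5, 10, 6, 9, 1).

Fulton essential set (7 of the 20 Rothe cells):

[(1, 3, 0), (3, 2, 0), (3, 7, 2), (5, 6, 3), (7, 6, 4), (7, 9, 6), (9, 1, 0)]


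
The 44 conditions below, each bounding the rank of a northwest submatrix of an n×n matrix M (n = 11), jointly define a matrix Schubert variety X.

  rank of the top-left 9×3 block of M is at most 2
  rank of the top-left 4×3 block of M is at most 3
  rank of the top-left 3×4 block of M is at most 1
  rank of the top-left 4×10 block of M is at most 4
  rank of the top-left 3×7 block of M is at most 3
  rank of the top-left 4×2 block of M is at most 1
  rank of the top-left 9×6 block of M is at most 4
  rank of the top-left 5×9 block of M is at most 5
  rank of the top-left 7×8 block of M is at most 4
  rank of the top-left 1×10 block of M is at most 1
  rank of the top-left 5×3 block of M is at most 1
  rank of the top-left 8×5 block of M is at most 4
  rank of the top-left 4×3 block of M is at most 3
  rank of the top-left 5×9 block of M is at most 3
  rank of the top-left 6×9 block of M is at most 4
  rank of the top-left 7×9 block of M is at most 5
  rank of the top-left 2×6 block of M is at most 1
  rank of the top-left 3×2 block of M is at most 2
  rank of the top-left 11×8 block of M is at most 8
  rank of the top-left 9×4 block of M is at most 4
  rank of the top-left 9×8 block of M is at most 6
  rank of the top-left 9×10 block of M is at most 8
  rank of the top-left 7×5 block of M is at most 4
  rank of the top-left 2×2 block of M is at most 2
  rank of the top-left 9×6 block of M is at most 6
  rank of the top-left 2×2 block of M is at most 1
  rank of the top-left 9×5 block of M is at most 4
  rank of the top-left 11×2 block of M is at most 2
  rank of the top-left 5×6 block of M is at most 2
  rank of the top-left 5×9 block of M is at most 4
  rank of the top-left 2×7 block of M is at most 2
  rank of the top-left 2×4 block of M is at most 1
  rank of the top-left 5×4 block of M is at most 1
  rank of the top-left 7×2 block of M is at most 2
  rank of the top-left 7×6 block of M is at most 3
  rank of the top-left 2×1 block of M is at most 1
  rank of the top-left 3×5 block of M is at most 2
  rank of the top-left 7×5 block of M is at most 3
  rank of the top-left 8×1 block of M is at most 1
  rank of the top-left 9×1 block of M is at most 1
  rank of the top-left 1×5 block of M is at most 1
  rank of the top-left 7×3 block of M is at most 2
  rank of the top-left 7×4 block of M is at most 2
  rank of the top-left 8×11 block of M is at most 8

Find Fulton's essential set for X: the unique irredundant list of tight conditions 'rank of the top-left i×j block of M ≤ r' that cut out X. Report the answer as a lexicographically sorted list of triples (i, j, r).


Reconstructing r_w from the 44 given conditions:

  row 1: 1 1 1 1 1 1 1 1 1 1 1
  row 2: 1 1 1 1 1 1 2 2 2 2 2
  row 3: 1 1 1 1 2 2 3 3 3 3 3
  row 4: 1 1 1 1 2 2 3 3 3 4 4
  row 5: 1 1 1 1 2 2 3 3 3 4 5
  row 6: 1 2 2 2 3 3 4 4 4 5 6
  row 7: 1 2 2 2 3 3 4 4 5 6 7
  row 8: 1 2 2 3 4 4 5 5 6 7 8
  row 9: 1 2 2 3 4 4 5 6 7 8 9
  row 10: 1 2 3 4 5 5 6 7 8 9 10
  row 11: 1 2 3 4 5 6 7 8 9 10 11

so w = (1, 7, 5, 10, 11, 2, 9, 4, 8, 3, 6).

Rothe diagram D(w) (27 cells), 9 SE-corners (essential conditions):

[(2, 6, 1), (5, 4, 1), (5, 6, 2), (5, 9, 3), (7, 4, 2), (7, 6, 3), (7, 8, 4), (9, 3, 2), (9, 6, 4)]


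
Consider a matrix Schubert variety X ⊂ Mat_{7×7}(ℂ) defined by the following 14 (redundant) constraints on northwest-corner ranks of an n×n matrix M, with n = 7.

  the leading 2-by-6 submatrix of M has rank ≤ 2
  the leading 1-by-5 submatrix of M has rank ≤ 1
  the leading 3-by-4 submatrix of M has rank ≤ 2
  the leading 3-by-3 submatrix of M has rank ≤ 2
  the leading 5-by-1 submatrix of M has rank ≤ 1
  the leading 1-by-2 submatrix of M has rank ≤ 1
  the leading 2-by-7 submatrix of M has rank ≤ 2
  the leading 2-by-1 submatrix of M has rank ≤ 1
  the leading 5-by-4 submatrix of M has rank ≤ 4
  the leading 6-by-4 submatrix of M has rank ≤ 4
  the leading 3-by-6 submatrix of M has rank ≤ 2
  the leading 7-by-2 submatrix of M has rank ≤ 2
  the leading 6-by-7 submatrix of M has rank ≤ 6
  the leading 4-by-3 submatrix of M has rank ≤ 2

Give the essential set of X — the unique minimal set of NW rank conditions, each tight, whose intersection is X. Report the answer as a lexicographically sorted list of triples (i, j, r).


The tightest implied rank at each (i,j), from the 14 conditions:

  1 1 1 1 1 1 1
  1 2 2 2 2 2 2
  1 2 2 2 2 2 3
  1 2 2 3 3 3 4
  1 2 3 4 4 4 5
  1 2 3 4 5 5 6
  1 2 3 4 5 6 7

so w = (1, 2, 7, 4, 3, 5, 6).

D(w) has 5 cells with 2 SE-corners; essential set:

[(3, 6, 2), (4, 3, 2)]


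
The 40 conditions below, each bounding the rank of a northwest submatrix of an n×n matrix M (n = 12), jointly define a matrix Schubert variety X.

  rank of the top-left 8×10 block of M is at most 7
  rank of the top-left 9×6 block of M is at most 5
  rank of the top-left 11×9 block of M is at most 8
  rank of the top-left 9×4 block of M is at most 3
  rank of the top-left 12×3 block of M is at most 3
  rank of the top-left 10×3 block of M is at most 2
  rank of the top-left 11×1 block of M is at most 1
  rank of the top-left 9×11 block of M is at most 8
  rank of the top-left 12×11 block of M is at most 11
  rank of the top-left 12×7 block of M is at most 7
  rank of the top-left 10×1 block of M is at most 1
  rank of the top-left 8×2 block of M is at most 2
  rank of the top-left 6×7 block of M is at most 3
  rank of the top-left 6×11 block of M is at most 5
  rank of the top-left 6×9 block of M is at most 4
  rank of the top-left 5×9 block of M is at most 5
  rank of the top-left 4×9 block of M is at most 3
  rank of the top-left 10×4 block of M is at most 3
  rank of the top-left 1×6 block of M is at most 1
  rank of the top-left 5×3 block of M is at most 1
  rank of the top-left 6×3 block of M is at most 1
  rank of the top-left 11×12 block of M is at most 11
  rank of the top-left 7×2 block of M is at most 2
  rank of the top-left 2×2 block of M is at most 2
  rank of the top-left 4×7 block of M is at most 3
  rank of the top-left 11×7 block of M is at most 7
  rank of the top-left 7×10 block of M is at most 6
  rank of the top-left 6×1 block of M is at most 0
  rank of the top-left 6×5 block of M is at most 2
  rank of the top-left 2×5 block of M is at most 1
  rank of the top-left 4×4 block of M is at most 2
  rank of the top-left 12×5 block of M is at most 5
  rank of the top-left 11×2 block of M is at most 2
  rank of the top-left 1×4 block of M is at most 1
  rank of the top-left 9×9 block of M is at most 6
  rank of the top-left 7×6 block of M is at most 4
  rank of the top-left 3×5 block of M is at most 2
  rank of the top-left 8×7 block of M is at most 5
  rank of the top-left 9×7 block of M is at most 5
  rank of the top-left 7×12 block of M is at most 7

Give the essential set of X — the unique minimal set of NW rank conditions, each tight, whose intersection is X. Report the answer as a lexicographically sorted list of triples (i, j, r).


Computing R[i][j] = min implied NW-rank bound (n=12, 40 conditions):

  R[1]: 0 | 1 | 1 | 1 | 1 | 1 | 1 | 1 | 1 | 1 | 1 | 1
  R[2]: 0 | 1 | 1 | 1 | 1 | 2 | 2 | 2 | 2 | 2 | 2 | 2
  R[3]: 0 | 1 | 1 | 2 | 2 | 3 | 3 | 3 | 3 | 3 | 3 | 3
  R[4]: 0 | 1 | 1 | 2 | 2 | 3 | 3 | 3 | 3 | 4 | 4 | 4
  R[5]: 0 | 1 | 1 | 2 | 2 | 3 | 3 | 4 | 4 | 5 | 5 | 5
  R[6]: 0 | 1 | 1 | 2 | 2 | 3 | 3 | 4 | 4 | 5 | 5 | 6
  R[7]: 1 | 2 | 2 | 3 | 3 | 4 | 4 | 5 | 5 | 6 | 6 | 7
  R[8]: 1 | 2 | 2 | 3 | 4 | 5 | 5 | 6 | 6 | 7 | 7 | 8
  R[9]: 1 | 2 | 2 | 3 | 4 | 5 | 5 | 6 | 6 | 7 | 8 | 9
  R[10]: 1 | 2 | 2 | 3 | 4 | 5 | 6 | 7 | 7 | 8 | 9 | 10
  R[11]: 1 | 2 | 3 | 4 | 5 | 6 | 7 | 8 | 8 | 9 | 10 | 11
  R[12]: 1 | 2 | 3 | 4 | 5 | 6 | 7 | 8 | 9 | 10 | 11 | 12

second differences of R give the permutation w = (2, 6, 4, 10, 8, 12, 1, 5, 11, 7, 3, 9).

Fulton essential set (11 of the 28 Rothe cells):

[(2, 5, 1), (4, 9, 3), (6, 1, 0), (6, 3, 1), (6, 5, 2), (6, 7, 3), (6, 9, 4), (6, 11, 5), (9, 7, 5), (9, 9, 6), (10, 3, 2)]


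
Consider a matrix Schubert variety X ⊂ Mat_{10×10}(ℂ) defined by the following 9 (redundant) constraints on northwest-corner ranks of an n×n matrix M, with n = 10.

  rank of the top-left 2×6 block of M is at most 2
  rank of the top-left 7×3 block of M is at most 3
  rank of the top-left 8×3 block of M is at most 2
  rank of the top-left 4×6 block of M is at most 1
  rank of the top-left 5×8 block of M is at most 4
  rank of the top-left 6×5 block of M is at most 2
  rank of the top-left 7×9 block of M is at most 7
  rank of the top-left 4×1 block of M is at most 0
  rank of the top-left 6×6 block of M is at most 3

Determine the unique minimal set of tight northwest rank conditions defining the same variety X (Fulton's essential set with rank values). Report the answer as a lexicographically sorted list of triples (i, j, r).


Recovering R(i,j) via the rank-extension bound from the 9 conditions:

  R[1]: 0 1 1 1 1 1 1 1 1 1
  R[2]: 0 1 1 1 1 1 2 2 2 2
  R[3]: 0 1 1 1 1 1 2 3 3 3
  R[4]: 0 1 1 1 1 1 2 3 4 4
  R[5]: 1 2 2 2 2 2 3 4 5 5
  R[6]: 1 2 2 2 2 3 4 5 6 6
  R[7]: 1 2 2 3 3 4 5 6 7 7
  R[8]: 1 2 2 3 4 5 6 7 8 8
  R[9]: 1 2 3 4 5 6 7 8 9 9
  R[10]: 1 2 3 4 5 6 7 8 9 10

hence w(1..10) = (2, 7, 8, 9, 1, 6, 4, 5, 3, 10).

Rothe diagram D(w) (21 cells), 4 SE-corners (essential conditions):

[(4, 1, 0), (4, 6, 1), (6, 5, 2), (8, 3, 2)]


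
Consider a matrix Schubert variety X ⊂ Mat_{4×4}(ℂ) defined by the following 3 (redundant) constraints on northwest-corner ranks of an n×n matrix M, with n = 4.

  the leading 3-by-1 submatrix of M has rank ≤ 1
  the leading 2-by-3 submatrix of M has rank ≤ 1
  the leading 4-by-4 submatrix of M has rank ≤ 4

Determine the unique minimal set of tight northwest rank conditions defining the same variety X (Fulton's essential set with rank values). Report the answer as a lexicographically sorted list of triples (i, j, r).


Rank table r_w(4×4) implied by the 3 constraints:

  R[1]: 1  1  1  1
  R[2]: 1  1  1  2
  R[3]: 1  2  2  3
  R[4]: 1  2  3  4

giving w = (1, 4, 2, 3) via Δ²R.

Rothe diagram D(w) (2 cells), 1 SE-corner (essential condition):

[(2, 3, 1)]


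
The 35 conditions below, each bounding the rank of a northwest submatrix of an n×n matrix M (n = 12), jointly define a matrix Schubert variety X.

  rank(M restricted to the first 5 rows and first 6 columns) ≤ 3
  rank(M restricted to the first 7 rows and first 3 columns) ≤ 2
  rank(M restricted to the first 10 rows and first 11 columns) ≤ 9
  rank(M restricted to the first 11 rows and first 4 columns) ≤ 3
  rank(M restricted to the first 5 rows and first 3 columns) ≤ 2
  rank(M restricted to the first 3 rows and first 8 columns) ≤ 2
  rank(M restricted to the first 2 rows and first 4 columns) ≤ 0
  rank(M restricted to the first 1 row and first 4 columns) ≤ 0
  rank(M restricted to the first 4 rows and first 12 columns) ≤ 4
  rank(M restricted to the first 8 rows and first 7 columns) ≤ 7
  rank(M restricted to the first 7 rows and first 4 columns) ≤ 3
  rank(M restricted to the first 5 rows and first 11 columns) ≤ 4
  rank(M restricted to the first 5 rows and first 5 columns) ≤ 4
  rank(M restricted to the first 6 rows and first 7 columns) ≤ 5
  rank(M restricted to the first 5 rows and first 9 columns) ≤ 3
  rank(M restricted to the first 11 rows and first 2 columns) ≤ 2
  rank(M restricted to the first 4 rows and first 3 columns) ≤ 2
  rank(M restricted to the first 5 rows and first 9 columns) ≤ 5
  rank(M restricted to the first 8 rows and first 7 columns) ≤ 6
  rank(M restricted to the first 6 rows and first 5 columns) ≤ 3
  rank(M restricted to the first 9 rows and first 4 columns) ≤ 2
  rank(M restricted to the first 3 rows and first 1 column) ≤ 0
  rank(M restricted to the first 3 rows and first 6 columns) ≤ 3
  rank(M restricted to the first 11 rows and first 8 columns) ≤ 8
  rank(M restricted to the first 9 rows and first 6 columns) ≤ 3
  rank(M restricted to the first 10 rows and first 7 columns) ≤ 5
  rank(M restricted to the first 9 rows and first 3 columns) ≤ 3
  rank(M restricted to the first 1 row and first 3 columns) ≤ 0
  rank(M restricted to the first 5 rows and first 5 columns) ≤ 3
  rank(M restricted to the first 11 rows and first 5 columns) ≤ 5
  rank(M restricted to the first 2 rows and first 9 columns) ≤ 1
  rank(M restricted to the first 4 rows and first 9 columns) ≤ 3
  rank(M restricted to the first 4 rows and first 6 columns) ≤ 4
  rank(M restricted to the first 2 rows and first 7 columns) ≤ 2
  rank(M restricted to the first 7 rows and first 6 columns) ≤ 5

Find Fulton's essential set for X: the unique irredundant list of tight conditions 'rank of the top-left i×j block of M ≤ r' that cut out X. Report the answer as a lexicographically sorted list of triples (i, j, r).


Propagating the 35 rank bounds to every northwest block:

  R[1]: 0 0 0 0 1 1 1 1 1 1 1 1
  R[2]: 0 0 0 0 1 1 1 1 1 2 2 2
  R[3]: 0 1 1 1 2 2 2 2 2 3 3 3
  R[4]: 1 2 2 2 3 3 3 3 3 4 4 4
  R[5]: 1 2 2 2 3 3 3 3 3 4 4 5
  R[6]: 1 2 2 2 3 3 4 4 4 5 5 6
  R[7]: 1 2 2 2 3 3 4 5 5 6 6 7
  R[8]: 1 2 2 2 3 3 4 5 6 7 7 8
  R[9]: 1 2 2 2 3 3 4 5 6 7 8 9
  R[10]: 1 2 3 3 4 4 5 6 7 8 9 10
  R[11]: 1 2 3 3 4 5 6 7 8 9 10 11
  R[12]: 1 2 3 4 5 6 7 8 9 10 11 12

hence w(1..12) = (5, 10, 2, 1, 12, 7, 8, 9, 11, 3, 6, 4).

ℓ(w)=33; the 8 essential cells (i,j,r):

[(2, 4, 0), (2, 9, 1), (3, 1, 0), (5, 9, 3), (5, 11, 4), (9, 4, 2), (9, 6, 3), (11, 4, 3)]


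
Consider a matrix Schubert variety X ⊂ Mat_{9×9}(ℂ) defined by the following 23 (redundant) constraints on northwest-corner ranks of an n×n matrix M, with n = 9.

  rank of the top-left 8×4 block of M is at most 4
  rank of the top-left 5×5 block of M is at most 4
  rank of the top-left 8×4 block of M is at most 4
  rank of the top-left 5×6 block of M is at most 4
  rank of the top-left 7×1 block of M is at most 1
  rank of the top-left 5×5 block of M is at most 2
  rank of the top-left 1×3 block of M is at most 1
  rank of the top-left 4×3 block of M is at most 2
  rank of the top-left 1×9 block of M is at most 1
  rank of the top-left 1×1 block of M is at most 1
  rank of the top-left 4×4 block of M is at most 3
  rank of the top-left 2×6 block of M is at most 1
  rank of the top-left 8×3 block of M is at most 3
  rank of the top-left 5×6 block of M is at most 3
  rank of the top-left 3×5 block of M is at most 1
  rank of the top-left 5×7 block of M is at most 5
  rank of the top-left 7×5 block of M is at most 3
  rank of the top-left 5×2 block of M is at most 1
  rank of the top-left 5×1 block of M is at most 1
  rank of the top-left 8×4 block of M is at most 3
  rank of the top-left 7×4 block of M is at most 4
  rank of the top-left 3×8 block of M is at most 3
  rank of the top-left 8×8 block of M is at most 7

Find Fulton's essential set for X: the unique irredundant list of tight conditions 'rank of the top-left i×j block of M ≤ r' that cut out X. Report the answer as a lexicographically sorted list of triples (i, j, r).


The tightest implied rank at each (i,j), from the 23 conditions:

  1  1  1  1  1  1  1  1  1
  1  1  1  1  1  1  2  2  2
  1  1  1  1  1  2  3  3  3
  1  1  2  2  2  3  4  4  4
  1  1  2  2  2  3  4  5  5
  1  2  3  3  3  4  5  6  6
  1  2  3  3  3  4  5  6  7
  1  2  3  3  4  5  6  7  8
  1  2  3  4  5  6  7  8  9

reading off 1-entries of Δ²R: w = (1, 7, 6, 3, 8, 2, 9, 5, 4).

|D(w)|=16, |Ess(w)|=6:

[(2, 6, 1), (3, 5, 1), (5, 2, 1), (5, 5, 2), (7, 5, 3), (8, 4, 3)]


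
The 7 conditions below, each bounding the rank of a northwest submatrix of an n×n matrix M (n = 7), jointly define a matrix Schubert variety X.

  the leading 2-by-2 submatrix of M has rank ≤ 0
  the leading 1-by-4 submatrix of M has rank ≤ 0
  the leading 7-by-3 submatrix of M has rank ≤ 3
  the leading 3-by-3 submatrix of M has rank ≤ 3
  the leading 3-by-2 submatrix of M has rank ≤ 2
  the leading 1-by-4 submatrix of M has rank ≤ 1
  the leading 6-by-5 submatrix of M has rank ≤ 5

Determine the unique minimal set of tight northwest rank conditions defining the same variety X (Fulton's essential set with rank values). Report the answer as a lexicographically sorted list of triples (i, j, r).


The tightest implied rank at each (i,j), from the 7 conditions:

  i=1: 0 0 0 0 1 1 1
  i=2: 0 0 1 1 2 2 2
  i=3: 1 1 2 2 3 3 3
  i=4: 1 2 3 3 4 4 4
  i=5: 1 2 3 4 5 5 5
  i=6: 1 2 3 4 5 6 6
  i=7: 1 2 3 4 5 6 7

giving w = (5, 3, 1, 2, 4, 6, 7) via Δ²R.

2 SE-corners of the 6-cell Rothe diagram give Ess(w):

[(1, 4, 0), (2, 2, 0)]


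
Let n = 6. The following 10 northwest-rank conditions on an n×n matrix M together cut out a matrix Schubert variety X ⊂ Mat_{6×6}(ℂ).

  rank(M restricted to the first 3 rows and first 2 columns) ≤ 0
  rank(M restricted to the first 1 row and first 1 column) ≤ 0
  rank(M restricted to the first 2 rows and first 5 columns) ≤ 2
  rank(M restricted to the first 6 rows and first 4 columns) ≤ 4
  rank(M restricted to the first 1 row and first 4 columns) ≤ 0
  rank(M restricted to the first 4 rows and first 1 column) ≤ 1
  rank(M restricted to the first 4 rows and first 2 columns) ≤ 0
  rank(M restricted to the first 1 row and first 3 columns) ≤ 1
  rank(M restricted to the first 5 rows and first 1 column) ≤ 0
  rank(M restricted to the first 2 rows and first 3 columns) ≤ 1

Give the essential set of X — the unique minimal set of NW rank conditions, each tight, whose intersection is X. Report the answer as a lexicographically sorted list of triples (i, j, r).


Propagating the 10 rank bounds to every northwest block:

  R[1]: 0  0  0  0  1  1
  R[2]: 0  0  1  1  2  2
  R[3]: 0  0  1  2  3  3
  R[4]: 0  0  1  2  3  4
  R[5]: 0  1  2  3  4  5
  R[6]: 1  2  3  4  5  6

so w = (5, 3, 4, 6, 2, 1).

Fulton essential set (3 of the 11 Rothe cells):

[(1, 4, 0), (4, 2, 0), (5, 1, 0)]


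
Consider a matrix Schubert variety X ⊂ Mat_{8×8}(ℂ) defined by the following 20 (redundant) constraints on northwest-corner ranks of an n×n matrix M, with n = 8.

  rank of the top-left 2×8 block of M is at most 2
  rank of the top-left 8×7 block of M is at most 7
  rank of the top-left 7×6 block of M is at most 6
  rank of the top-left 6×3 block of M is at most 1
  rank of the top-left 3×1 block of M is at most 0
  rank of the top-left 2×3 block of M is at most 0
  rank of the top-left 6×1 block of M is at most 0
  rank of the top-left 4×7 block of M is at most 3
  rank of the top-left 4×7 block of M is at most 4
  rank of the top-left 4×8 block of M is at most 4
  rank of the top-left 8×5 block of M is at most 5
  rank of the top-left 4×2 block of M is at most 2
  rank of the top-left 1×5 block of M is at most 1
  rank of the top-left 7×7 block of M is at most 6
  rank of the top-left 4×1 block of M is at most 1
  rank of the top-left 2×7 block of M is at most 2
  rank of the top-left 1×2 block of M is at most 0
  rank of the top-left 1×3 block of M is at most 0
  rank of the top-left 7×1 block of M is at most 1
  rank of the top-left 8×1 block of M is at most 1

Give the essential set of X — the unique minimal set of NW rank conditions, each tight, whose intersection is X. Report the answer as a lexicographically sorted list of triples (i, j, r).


Rank table r_w(8×8) implied by the 20 constraints:

  0, 0, 0, 1, 1, 1, 1, 1
  0, 0, 0, 1, 2, 2, 2, 2
  0, 1, 1, 2, 3, 3, 3, 3
  0, 1, 1, 2, 3, 3, 3, 4
  0, 1, 1, 2, 3, 4, 4, 5
  0, 1, 1, 2, 3, 4, 5, 6
  1, 2, 2, 3, 4, 5, 6, 7
  1, 2, 3, 4, 5, 6, 7, 8

hence w(1..8) = (4, 5, 2, 8, 6, 7, 1, 3).

ℓ(w)=15; the 4 essential cells (i,j,r):

[(2, 3, 0), (4, 7, 3), (6, 1, 0), (6, 3, 1)]


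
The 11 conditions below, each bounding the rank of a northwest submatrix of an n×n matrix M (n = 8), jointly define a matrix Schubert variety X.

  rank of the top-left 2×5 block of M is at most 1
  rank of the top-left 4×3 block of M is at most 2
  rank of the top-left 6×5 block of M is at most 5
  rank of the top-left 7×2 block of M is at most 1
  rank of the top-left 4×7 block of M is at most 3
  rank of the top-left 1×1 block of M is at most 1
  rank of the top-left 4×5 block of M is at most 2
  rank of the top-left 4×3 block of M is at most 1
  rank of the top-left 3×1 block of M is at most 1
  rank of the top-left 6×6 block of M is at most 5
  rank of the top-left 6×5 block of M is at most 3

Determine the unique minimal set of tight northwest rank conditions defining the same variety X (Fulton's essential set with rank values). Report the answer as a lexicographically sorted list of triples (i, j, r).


Recovering R(i,j) via the rank-extension bound from the 11 conditions:

  R[1]: 1 | 1 | 1 | 1 | 1 | 1 | 1 | 1
  R[2]: 1 | 1 | 1 | 1 | 1 | 2 | 2 | 2
  R[3]: 1 | 1 | 1 | 2 | 2 | 3 | 3 | 3
  R[4]: 1 | 1 | 1 | 2 | 2 | 3 | 3 | 4
  R[5]: 1 | 1 | 2 | 3 | 3 | 4 | 4 | 5
  R[6]: 1 | 1 | 2 | 3 | 3 | 4 | 5 | 6
  R[7]: 1 | 1 | 2 | 3 | 4 | 5 | 6 | 7
  R[8]: 1 | 2 | 3 | 4 | 5 | 6 | 7 | 8

the unique w with this rank table is (1, 6, 4, 8, 3, 7, 5, 2).

Fulton essential set (6 of the 14 Rothe cells):

[(2, 5, 1), (4, 3, 1), (4, 5, 2), (4, 7, 3), (6, 5, 3), (7, 2, 1)]


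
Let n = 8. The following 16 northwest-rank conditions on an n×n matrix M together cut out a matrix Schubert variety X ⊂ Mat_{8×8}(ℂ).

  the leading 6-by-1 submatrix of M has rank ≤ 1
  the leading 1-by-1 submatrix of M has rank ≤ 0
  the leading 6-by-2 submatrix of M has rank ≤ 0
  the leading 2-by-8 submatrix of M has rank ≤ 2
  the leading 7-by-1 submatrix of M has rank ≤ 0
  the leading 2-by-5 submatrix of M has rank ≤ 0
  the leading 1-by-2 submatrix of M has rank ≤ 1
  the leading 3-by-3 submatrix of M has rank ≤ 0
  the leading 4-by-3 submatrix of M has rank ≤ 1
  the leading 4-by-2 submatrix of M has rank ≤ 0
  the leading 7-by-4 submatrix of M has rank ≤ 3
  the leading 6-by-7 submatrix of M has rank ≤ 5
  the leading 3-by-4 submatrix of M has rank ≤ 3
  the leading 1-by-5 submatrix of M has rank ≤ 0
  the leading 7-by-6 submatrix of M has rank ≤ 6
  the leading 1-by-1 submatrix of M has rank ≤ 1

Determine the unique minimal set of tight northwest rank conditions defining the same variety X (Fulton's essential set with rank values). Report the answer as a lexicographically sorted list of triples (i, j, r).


Propagating the 16 rank bounds to every northwest block:

  row 1: 0  0  0  0  0  1  1  1
  row 2: 0  0  0  0  0  1  2  2
  row 3: 0  0  0  1  1  2  3  3
  row 4: 0  0  1  2  2  3  4  4
  row 5: 0  0  1  2  3  4  5  5
  row 6: 0  0  1  2  3  4  5  6
  row 7: 0  1  2  3  4  5  6  7
  row 8: 1  2  3  4  5  6  7  8

hence w(1..8) = (6, 7, 4, 3, 5, 8, 2, 1).

4 SE-corners of the 20-cell Rothe diagram give Ess(w):

[(2, 5, 0), (3, 3, 0), (6, 2, 0), (7, 1, 0)]


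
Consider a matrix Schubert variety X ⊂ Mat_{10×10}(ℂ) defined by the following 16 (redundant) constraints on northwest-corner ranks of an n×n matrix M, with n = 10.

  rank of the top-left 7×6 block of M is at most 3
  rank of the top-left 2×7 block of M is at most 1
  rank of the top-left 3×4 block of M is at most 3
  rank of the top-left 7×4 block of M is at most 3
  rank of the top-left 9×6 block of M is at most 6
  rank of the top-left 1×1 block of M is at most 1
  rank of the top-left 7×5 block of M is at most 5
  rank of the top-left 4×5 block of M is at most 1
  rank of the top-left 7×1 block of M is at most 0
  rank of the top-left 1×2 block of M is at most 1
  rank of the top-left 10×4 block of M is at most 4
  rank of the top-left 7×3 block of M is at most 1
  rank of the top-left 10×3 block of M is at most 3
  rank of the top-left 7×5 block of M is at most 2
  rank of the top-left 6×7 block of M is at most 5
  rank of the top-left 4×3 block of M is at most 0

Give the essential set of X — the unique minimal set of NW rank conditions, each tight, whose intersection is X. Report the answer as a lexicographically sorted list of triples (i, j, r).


Propagating the 16 rank bounds to every northwest block:

  i=1: 0 0 0 1 1 1 1 1 1 1
  i=2: 0 0 0 1 1 1 1 2 2 2
  i=3: 0 0 0 1 1 2 2 3 3 3
  i=4: 0 0 0 1 1 2 3 4 4 4
  i=5: 0 1 1 2 2 3 4 5 5 5
  i=6: 0 1 1 2 2 3 4 5 6 6
  i=7: 0 1 1 2 2 3 4 5 6 7
  i=8: 1 2 2 3 3 4 5 6 7 8
  i=9: 1 2 3 4 4 5 6 7 8 9
  i=10: 1 2 3 4 5 6 7 8 9 10

the unique w with this rank table is (4, 8, 6, 7, 2, 9, 10, 1, 3, 5).

Rothe diagram D(w) (24 cells), 6 SE-corners (essential conditions):

[(2, 7, 1), (4, 3, 0), (4, 5, 1), (7, 1, 0), (7, 3, 1), (7, 5, 2)]


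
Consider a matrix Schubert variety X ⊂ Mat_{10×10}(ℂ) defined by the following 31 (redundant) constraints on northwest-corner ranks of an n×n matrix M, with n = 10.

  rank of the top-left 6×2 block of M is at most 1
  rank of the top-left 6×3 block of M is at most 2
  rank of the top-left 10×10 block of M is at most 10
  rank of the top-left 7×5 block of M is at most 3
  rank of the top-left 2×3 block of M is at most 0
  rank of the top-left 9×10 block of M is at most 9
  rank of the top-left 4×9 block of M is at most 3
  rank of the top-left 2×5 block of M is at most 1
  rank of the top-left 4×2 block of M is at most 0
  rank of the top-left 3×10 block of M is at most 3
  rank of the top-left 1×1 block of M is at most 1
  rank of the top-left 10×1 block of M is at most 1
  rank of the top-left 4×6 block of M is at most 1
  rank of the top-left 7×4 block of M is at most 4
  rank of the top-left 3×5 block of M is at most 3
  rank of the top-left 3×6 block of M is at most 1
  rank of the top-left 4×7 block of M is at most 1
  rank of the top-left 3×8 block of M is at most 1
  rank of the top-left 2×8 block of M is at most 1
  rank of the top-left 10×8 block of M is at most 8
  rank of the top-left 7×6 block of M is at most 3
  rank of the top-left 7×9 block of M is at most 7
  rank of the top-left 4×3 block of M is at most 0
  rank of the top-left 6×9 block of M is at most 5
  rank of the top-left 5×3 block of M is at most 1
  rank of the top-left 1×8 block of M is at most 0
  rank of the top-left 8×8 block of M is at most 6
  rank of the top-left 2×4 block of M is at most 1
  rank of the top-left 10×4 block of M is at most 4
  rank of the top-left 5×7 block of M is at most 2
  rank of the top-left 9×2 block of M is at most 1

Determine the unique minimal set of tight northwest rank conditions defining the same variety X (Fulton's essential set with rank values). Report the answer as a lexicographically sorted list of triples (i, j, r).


Reconstructing r_w from the 31 given conditions:

  row 1: 0 | 0 | 0 | 0 | 0 | 0 | 0 | 0 | 1 | 1
  row 2: 0 | 0 | 0 | 1 | 1 | 1 | 1 | 1 | 2 | 2
  row 3: 0 | 0 | 0 | 1 | 1 | 1 | 1 | 1 | 2 | 3
  row 4: 0 | 0 | 0 | 1 | 1 | 1 | 1 | 2 | 3 | 4
  row 5: 1 | 1 | 1 | 2 | 2 | 2 | 2 | 3 | 4 | 5
  row 6: 1 | 1 | 2 | 3 | 3 | 3 | 3 | 4 | 5 | 6
  row 7: 1 | 1 | 2 | 3 | 3 | 3 | 4 | 5 | 6 | 7
  row 8: 1 | 1 | 2 | 3 | 4 | 4 | 5 | 6 | 7 | 8
  row 9: 1 | 1 | 2 | 3 | 4 | 5 | 6 | 7 | 8 | 9
  row 10: 1 | 2 | 3 | 4 | 5 | 6 | 7 | 8 | 9 | 10

second differences of R give the permutation w = (9, 4, 10, 8, 1, 3, 7, 5, 6, 2).

6 SE-corners of the 30-cell Rothe diagram give Ess(w):

[(1, 8, 0), (3, 8, 1), (4, 3, 0), (4, 7, 1), (7, 6, 3), (9, 2, 1)]


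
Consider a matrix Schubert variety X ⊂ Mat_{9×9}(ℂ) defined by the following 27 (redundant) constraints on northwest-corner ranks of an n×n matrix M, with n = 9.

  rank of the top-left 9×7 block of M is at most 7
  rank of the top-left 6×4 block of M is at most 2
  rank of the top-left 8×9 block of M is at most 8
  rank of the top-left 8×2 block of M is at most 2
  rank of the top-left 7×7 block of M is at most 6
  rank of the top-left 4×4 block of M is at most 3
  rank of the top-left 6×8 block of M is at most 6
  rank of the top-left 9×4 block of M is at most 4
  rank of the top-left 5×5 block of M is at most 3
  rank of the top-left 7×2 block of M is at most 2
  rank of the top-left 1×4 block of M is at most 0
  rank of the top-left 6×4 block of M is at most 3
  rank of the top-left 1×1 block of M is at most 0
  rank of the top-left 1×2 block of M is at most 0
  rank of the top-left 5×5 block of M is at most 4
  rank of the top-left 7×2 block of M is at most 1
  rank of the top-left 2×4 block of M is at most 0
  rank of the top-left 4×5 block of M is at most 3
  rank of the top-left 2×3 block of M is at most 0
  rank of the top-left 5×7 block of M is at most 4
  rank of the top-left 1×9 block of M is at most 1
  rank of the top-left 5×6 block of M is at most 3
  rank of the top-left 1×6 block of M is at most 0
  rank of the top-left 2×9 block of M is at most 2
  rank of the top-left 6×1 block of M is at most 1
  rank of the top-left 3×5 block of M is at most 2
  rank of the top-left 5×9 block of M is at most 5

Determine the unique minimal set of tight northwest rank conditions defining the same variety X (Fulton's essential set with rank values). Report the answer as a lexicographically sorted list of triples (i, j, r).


Rank table r_w(9×9) implied by the 27 constraints:

  i=1: 0 0 0 0 0 0 1 1 1
  i=2: 0 0 0 0 1 1 2 2 2
  i=3: 1 1 1 1 2 2 3 3 3
  i=4: 1 1 2 2 3 3 4 4 4
  i=5: 1 1 2 2 3 3 4 5 5
  i=6: 1 1 2 2 3 4 5 6 6
  i=7: 1 1 2 3 4 5 6 7 7
  i=8: 1 2 3 4 5 6 7 8 8
  i=9: 1 2 3 4 5 6 7 8 9

reading off 1-entries of Δ²R: w = (7, 5, 1, 3, 8, 6, 4, 2, 9).

Fulton essential set (5 of the 17 Rothe cells):

[(1, 6, 0), (2, 4, 0), (5, 6, 3), (6, 4, 2), (7, 2, 1)]


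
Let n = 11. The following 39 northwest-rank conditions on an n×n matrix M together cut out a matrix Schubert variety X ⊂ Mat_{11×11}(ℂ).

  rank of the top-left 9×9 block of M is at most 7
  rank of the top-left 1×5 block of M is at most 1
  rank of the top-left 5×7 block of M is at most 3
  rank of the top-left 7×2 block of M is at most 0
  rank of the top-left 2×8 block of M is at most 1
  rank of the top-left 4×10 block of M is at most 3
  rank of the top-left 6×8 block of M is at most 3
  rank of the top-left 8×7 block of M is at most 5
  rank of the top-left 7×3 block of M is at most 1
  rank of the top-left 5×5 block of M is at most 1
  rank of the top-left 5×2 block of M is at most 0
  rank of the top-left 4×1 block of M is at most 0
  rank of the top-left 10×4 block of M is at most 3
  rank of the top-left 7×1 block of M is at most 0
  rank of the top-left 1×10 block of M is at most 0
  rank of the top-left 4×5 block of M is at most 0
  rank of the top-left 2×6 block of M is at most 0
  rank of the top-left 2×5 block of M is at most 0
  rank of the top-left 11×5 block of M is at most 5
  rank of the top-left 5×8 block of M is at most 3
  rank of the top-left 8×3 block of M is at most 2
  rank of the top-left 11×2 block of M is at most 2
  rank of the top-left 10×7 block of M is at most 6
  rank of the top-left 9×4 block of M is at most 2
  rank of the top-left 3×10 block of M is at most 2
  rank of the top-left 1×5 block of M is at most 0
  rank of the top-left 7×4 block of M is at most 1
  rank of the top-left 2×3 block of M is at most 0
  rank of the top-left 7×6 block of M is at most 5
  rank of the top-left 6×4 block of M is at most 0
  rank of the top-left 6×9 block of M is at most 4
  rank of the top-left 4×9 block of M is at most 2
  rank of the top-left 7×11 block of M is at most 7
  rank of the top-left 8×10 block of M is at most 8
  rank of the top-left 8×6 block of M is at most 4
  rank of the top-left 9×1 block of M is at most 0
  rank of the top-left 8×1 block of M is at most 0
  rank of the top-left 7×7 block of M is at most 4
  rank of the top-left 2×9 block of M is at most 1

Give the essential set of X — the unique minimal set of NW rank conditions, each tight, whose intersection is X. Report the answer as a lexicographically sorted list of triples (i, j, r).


Recovering R(i,j) via the rank-extension bound from the 39 conditions:

  i=1: 0 | 0 | 0 | 0 | 0 | 0 | 0 | 0 | 0 | 0 | 1
  i=2: 0 | 0 | 0 | 0 | 0 | 0 | 1 | 1 | 1 | 1 | 2
  i=3: 0 | 0 | 0 | 0 | 0 | 1 | 2 | 2 | 2 | 2 | 3
  i=4: 0 | 0 | 0 | 0 | 0 | 1 | 2 | 2 | 2 | 3 | 4
  i=5: 0 | 0 | 0 | 0 | 1 | 2 | 3 | 3 | 3 | 4 | 5
  i=6: 0 | 0 | 0 | 0 | 1 | 2 | 3 | 3 | 4 | 5 | 6
  i=7: 0 | 0 | 1 | 1 | 2 | 3 | 4 | 4 | 5 | 6 | 7
  i=8: 0 | 1 | 2 | 2 | 3 | 4 | 5 | 5 | 6 | 7 | 8
  i=9: 0 | 1 | 2 | 2 | 3 | 4 | 5 | 6 | 7 | 8 | 9
  i=10: 1 | 2 | 3 | 3 | 4 | 5 | 6 | 7 | 8 | 9 | 10
  i=11: 1 | 2 | 3 | 4 | 5 | 6 | 7 | 8 | 9 | 10 | 11

so w = (11, 7, 6, 10, 5, 9, 3, 2, 8, 1, 4).

Rothe diagram D(w) (42 cells), 9 SE-corners (essential conditions):

[(1, 10, 0), (2, 6, 0), (4, 5, 0), (4, 9, 2), (6, 4, 0), (6, 8, 3), (7, 2, 0), (9, 1, 0), (9, 4, 2)]


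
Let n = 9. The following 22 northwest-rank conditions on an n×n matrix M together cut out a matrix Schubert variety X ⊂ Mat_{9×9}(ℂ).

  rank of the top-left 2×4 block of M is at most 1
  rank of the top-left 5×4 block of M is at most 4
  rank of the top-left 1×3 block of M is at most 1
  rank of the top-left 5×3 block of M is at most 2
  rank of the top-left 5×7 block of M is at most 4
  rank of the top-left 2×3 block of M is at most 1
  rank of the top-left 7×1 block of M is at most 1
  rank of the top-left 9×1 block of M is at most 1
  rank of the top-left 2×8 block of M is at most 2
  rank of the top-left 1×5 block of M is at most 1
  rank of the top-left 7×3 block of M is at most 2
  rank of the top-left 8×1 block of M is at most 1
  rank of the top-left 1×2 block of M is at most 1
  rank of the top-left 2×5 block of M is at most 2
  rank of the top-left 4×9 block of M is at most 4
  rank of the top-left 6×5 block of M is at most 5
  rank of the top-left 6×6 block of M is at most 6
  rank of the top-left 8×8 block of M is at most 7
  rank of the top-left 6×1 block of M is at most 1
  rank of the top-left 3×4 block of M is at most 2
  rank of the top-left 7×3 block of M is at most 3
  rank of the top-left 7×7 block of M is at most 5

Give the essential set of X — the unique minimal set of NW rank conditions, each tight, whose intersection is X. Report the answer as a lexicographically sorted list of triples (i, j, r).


The tightest implied rank at each (i,j), from the 22 conditions:

  i=1: 1 | 1 | 1 | 1 | 1 | 1 | 1 | 1 | 1
  i=2: 1 | 1 | 1 | 1 | 2 | 2 | 2 | 2 | 2
  i=3: 1 | 2 | 2 | 2 | 3 | 3 | 3 | 3 | 3
  i=4: 1 | 2 | 2 | 3 | 4 | 4 | 4 | 4 | 4
  i=5: 1 | 2 | 2 | 3 | 4 | 4 | 4 | 5 | 5
  i=6: 1 | 2 | 2 | 3 | 4 | 5 | 5 | 6 | 6
  i=7: 1 | 2 | 2 | 3 | 4 | 5 | 5 | 6 | 7
  i=8: 1 | 2 | 3 | 4 | 5 | 6 | 6 | 7 | 8
  i=9: 1 | 2 | 3 | 4 | 5 | 6 | 7 | 8 | 9

hence w(1..9) = (1, 5, 2, 4, 8, 6, 9, 3, 7).

|D(w)|=10, |Ess(w)|=4:

[(2, 4, 1), (5, 7, 4), (7, 3, 2), (7, 7, 5)]


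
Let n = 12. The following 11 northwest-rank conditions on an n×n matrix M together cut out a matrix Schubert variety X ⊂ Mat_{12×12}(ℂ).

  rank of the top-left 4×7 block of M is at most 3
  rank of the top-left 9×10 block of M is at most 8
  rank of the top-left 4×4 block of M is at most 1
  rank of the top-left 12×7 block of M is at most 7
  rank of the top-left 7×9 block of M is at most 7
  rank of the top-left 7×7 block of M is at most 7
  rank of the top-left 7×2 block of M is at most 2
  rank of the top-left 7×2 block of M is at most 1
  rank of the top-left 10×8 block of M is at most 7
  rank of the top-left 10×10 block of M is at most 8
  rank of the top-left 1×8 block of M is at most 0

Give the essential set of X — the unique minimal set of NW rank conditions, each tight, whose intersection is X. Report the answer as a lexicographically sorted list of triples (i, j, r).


Reconstructing r_w from the 11 given conditions:

  i=1: 0 | 0 | 0 | 0 | 0 | 0 | 0 | 0 | 1 | 1 | 1 | 1
  i=2: 1 | 1 | 1 | 1 | 1 | 1 | 1 | 1 | 2 | 2 | 2 | 2
  i=3: 1 | 1 | 1 | 1 | 2 | 2 | 2 | 2 | 3 | 3 | 3 | 3
  i=4: 1 | 1 | 1 | 1 | 2 | 3 | 3 | 3 | 4 | 4 | 4 | 4
  i=5: 1 | 1 | 2 | 2 | 3 | 4 | 4 | 4 | 5 | 5 | 5 | 5
  i=6: 1 | 1 | 2 | 3 | 4 | 5 | 5 | 5 | 6 | 6 | 6 | 6
  i=7: 1 | 1 | 2 | 3 | 4 | 5 | 6 | 6 | 7 | 7 | 7 | 7
  i=8: 1 | 2 | 3 | 4 | 5 | 6 | 7 | 7 | 8 | 8 | 8 | 8
  i=9: 1 | 2 | 3 | 4 | 5 | 6 | 7 | 7 | 8 | 8 | 9 | 9
  i=10: 1 | 2 | 3 | 4 | 5 | 6 | 7 | 7 | 8 | 8 | 9 | 10
  i=11: 1 | 2 | 3 | 4 | 5 | 6 | 7 | 8 | 9 | 9 | 10 | 11
  i=12: 1 | 2 | 3 | 4 | 5 | 6 | 7 | 8 | 9 | 10 | 11 | 12

hence w(1..12) = (9, 1, 5, 6, 3, 4, 7, 2, 11, 12, 8, 10).

5 SE-corners of the 21-cell Rothe diagram give Ess(w):

[(1, 8, 0), (4, 4, 1), (7, 2, 1), (10, 8, 7), (10, 10, 8)]
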